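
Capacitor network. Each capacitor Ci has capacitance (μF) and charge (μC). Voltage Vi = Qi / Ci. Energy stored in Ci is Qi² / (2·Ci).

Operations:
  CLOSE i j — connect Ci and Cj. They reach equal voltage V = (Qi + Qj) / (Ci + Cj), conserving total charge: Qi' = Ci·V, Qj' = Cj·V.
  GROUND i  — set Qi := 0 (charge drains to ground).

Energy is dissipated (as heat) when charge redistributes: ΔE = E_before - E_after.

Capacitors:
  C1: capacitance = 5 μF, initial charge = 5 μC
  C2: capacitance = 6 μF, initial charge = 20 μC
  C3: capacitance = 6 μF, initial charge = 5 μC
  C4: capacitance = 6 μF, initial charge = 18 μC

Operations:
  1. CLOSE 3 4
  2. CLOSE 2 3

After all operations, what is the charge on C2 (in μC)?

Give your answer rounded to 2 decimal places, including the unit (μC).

Initial: C1(5μF, Q=5μC, V=1.00V), C2(6μF, Q=20μC, V=3.33V), C3(6μF, Q=5μC, V=0.83V), C4(6μF, Q=18μC, V=3.00V)
Op 1: CLOSE 3-4: Q_total=23.00, C_total=12.00, V=1.92; Q3=11.50, Q4=11.50; dissipated=7.042
Op 2: CLOSE 2-3: Q_total=31.50, C_total=12.00, V=2.62; Q2=15.75, Q3=15.75; dissipated=3.010
Final charges: Q1=5.00, Q2=15.75, Q3=15.75, Q4=11.50

Answer: 15.75 μC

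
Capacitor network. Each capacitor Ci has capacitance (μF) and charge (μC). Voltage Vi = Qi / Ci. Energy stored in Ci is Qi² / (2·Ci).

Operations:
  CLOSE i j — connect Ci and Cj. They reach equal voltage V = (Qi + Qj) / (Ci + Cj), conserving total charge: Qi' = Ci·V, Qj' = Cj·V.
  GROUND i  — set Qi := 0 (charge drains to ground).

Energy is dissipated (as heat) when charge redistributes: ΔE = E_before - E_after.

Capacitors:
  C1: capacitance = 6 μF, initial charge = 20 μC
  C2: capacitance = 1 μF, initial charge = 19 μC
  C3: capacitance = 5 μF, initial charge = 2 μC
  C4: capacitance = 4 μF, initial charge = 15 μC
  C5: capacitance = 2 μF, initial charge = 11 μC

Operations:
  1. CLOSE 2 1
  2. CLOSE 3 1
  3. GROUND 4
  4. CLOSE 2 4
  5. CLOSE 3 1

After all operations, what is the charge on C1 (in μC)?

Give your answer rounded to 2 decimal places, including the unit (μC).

Answer: 19.32 μC

Derivation:
Initial: C1(6μF, Q=20μC, V=3.33V), C2(1μF, Q=19μC, V=19.00V), C3(5μF, Q=2μC, V=0.40V), C4(4μF, Q=15μC, V=3.75V), C5(2μF, Q=11μC, V=5.50V)
Op 1: CLOSE 2-1: Q_total=39.00, C_total=7.00, V=5.57; Q2=5.57, Q1=33.43; dissipated=105.190
Op 2: CLOSE 3-1: Q_total=35.43, C_total=11.00, V=3.22; Q3=16.10, Q1=19.32; dissipated=36.469
Op 3: GROUND 4: Q4=0; energy lost=28.125
Op 4: CLOSE 2-4: Q_total=5.57, C_total=5.00, V=1.11; Q2=1.11, Q4=4.46; dissipated=12.416
Op 5: CLOSE 3-1: Q_total=35.43, C_total=11.00, V=3.22; Q3=16.10, Q1=19.32; dissipated=0.000
Final charges: Q1=19.32, Q2=1.11, Q3=16.10, Q4=4.46, Q5=11.00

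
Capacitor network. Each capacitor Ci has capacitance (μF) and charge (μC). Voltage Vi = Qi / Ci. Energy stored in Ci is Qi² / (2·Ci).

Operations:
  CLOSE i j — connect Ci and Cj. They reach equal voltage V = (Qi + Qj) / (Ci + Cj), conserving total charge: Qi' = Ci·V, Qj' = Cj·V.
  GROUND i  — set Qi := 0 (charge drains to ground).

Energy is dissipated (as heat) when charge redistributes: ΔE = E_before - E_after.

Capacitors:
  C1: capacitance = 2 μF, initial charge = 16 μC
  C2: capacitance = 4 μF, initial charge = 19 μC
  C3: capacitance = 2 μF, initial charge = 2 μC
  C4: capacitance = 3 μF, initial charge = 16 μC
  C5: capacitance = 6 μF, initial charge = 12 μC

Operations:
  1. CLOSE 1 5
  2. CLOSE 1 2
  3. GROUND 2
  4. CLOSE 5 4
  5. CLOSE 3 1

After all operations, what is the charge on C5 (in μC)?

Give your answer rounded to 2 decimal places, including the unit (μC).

Answer: 24.67 μC

Derivation:
Initial: C1(2μF, Q=16μC, V=8.00V), C2(4μF, Q=19μC, V=4.75V), C3(2μF, Q=2μC, V=1.00V), C4(3μF, Q=16μC, V=5.33V), C5(6μF, Q=12μC, V=2.00V)
Op 1: CLOSE 1-5: Q_total=28.00, C_total=8.00, V=3.50; Q1=7.00, Q5=21.00; dissipated=27.000
Op 2: CLOSE 1-2: Q_total=26.00, C_total=6.00, V=4.33; Q1=8.67, Q2=17.33; dissipated=1.042
Op 3: GROUND 2: Q2=0; energy lost=37.556
Op 4: CLOSE 5-4: Q_total=37.00, C_total=9.00, V=4.11; Q5=24.67, Q4=12.33; dissipated=3.361
Op 5: CLOSE 3-1: Q_total=10.67, C_total=4.00, V=2.67; Q3=5.33, Q1=5.33; dissipated=5.556
Final charges: Q1=5.33, Q2=0.00, Q3=5.33, Q4=12.33, Q5=24.67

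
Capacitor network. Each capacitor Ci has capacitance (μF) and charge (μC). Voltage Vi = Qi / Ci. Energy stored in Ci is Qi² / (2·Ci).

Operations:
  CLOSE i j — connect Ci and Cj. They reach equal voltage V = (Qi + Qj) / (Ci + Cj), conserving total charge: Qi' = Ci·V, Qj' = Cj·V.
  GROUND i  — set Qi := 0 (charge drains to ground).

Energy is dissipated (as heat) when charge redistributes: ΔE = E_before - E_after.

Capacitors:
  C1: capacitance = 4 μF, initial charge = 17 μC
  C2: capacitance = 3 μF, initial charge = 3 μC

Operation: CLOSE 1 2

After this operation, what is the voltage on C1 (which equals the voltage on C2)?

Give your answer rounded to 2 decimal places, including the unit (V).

Answer: 2.86 V

Derivation:
Initial: C1(4μF, Q=17μC, V=4.25V), C2(3μF, Q=3μC, V=1.00V)
Op 1: CLOSE 1-2: Q_total=20.00, C_total=7.00, V=2.86; Q1=11.43, Q2=8.57; dissipated=9.054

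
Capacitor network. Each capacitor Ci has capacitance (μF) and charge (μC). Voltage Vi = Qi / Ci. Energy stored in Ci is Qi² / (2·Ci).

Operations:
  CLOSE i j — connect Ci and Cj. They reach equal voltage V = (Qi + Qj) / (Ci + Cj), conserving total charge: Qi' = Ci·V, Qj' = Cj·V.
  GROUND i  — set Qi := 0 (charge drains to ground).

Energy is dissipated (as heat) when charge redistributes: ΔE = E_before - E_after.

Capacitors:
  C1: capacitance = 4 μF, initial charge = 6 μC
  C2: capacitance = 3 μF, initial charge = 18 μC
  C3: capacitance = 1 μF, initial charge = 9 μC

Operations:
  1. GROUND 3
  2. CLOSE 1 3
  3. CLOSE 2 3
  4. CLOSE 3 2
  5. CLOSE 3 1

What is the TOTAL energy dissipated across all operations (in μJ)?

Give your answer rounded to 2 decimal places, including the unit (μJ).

Answer: 55.22 μJ

Derivation:
Initial: C1(4μF, Q=6μC, V=1.50V), C2(3μF, Q=18μC, V=6.00V), C3(1μF, Q=9μC, V=9.00V)
Op 1: GROUND 3: Q3=0; energy lost=40.500
Op 2: CLOSE 1-3: Q_total=6.00, C_total=5.00, V=1.20; Q1=4.80, Q3=1.20; dissipated=0.900
Op 3: CLOSE 2-3: Q_total=19.20, C_total=4.00, V=4.80; Q2=14.40, Q3=4.80; dissipated=8.640
Op 4: CLOSE 3-2: Q_total=19.20, C_total=4.00, V=4.80; Q3=4.80, Q2=14.40; dissipated=0.000
Op 5: CLOSE 3-1: Q_total=9.60, C_total=5.00, V=1.92; Q3=1.92, Q1=7.68; dissipated=5.184
Total dissipated: 55.224 μJ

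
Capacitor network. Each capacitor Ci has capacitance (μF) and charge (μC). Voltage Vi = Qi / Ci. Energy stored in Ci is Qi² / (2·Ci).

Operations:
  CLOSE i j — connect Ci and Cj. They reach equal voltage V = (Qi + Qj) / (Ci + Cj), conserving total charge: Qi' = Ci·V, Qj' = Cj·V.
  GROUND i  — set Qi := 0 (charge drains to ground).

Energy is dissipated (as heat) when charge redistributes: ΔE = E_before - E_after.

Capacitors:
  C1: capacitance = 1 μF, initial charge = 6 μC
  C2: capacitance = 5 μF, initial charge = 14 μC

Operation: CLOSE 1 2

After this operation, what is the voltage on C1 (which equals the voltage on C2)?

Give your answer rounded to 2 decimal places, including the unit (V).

Initial: C1(1μF, Q=6μC, V=6.00V), C2(5μF, Q=14μC, V=2.80V)
Op 1: CLOSE 1-2: Q_total=20.00, C_total=6.00, V=3.33; Q1=3.33, Q2=16.67; dissipated=4.267

Answer: 3.33 V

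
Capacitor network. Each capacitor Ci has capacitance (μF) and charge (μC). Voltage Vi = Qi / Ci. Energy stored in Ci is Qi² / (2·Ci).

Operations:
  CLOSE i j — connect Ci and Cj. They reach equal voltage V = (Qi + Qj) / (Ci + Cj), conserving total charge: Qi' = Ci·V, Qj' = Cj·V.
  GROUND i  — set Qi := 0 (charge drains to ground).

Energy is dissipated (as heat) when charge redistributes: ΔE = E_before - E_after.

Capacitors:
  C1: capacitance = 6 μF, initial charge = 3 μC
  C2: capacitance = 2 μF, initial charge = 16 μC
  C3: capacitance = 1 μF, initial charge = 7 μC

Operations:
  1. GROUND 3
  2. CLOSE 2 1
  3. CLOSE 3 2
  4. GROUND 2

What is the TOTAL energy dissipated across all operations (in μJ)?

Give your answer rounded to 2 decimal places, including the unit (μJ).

Initial: C1(6μF, Q=3μC, V=0.50V), C2(2μF, Q=16μC, V=8.00V), C3(1μF, Q=7μC, V=7.00V)
Op 1: GROUND 3: Q3=0; energy lost=24.500
Op 2: CLOSE 2-1: Q_total=19.00, C_total=8.00, V=2.38; Q2=4.75, Q1=14.25; dissipated=42.188
Op 3: CLOSE 3-2: Q_total=4.75, C_total=3.00, V=1.58; Q3=1.58, Q2=3.17; dissipated=1.880
Op 4: GROUND 2: Q2=0; energy lost=2.507
Total dissipated: 71.075 μJ

Answer: 71.07 μJ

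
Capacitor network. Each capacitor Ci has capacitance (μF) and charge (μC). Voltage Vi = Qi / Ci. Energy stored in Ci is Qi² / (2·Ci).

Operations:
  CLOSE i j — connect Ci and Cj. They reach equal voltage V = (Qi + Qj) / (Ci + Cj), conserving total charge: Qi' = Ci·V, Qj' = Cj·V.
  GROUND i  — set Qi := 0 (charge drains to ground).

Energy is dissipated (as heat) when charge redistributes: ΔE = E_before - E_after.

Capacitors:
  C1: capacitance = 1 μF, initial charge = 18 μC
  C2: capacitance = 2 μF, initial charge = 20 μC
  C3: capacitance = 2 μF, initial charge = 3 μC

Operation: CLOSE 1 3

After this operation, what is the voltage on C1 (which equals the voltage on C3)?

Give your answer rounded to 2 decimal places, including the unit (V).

Answer: 7.00 V

Derivation:
Initial: C1(1μF, Q=18μC, V=18.00V), C2(2μF, Q=20μC, V=10.00V), C3(2μF, Q=3μC, V=1.50V)
Op 1: CLOSE 1-3: Q_total=21.00, C_total=3.00, V=7.00; Q1=7.00, Q3=14.00; dissipated=90.750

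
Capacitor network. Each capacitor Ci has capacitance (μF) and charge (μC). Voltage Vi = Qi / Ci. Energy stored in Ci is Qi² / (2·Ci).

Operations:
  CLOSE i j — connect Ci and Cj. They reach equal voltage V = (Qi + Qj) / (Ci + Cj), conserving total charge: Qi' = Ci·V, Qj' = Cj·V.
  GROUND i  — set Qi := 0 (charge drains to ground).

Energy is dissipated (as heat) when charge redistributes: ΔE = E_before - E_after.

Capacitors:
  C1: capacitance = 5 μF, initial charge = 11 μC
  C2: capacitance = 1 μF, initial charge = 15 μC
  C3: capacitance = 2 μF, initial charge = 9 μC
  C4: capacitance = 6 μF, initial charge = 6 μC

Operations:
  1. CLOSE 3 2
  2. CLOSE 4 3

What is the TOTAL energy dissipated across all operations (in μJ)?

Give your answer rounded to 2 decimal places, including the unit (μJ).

Answer: 73.50 μJ

Derivation:
Initial: C1(5μF, Q=11μC, V=2.20V), C2(1μF, Q=15μC, V=15.00V), C3(2μF, Q=9μC, V=4.50V), C4(6μF, Q=6μC, V=1.00V)
Op 1: CLOSE 3-2: Q_total=24.00, C_total=3.00, V=8.00; Q3=16.00, Q2=8.00; dissipated=36.750
Op 2: CLOSE 4-3: Q_total=22.00, C_total=8.00, V=2.75; Q4=16.50, Q3=5.50; dissipated=36.750
Total dissipated: 73.500 μJ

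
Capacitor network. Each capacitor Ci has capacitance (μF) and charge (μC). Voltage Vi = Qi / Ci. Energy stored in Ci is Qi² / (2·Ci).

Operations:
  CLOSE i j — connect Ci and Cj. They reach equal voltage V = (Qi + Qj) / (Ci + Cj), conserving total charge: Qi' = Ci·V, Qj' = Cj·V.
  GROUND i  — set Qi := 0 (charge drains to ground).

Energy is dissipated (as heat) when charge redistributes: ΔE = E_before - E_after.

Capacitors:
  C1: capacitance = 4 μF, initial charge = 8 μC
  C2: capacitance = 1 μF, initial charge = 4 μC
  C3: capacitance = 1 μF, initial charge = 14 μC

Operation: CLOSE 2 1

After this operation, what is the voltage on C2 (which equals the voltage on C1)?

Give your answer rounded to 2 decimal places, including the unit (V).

Answer: 2.40 V

Derivation:
Initial: C1(4μF, Q=8μC, V=2.00V), C2(1μF, Q=4μC, V=4.00V), C3(1μF, Q=14μC, V=14.00V)
Op 1: CLOSE 2-1: Q_total=12.00, C_total=5.00, V=2.40; Q2=2.40, Q1=9.60; dissipated=1.600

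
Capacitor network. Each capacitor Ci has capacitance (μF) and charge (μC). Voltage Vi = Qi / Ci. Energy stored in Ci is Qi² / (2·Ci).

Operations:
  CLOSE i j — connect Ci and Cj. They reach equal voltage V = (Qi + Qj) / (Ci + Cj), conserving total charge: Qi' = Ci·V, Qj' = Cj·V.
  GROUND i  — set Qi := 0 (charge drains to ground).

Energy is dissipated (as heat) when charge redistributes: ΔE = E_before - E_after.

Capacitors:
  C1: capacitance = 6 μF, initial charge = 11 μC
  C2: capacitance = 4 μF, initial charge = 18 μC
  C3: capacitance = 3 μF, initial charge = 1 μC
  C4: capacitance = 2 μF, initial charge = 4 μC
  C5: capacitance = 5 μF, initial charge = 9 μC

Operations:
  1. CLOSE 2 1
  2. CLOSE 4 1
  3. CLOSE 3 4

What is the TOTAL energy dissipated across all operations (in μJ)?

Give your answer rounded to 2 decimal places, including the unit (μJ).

Answer: 12.43 μJ

Derivation:
Initial: C1(6μF, Q=11μC, V=1.83V), C2(4μF, Q=18μC, V=4.50V), C3(3μF, Q=1μC, V=0.33V), C4(2μF, Q=4μC, V=2.00V), C5(5μF, Q=9μC, V=1.80V)
Op 1: CLOSE 2-1: Q_total=29.00, C_total=10.00, V=2.90; Q2=11.60, Q1=17.40; dissipated=8.533
Op 2: CLOSE 4-1: Q_total=21.40, C_total=8.00, V=2.67; Q4=5.35, Q1=16.05; dissipated=0.608
Op 3: CLOSE 3-4: Q_total=6.35, C_total=5.00, V=1.27; Q3=3.81, Q4=2.54; dissipated=3.290
Total dissipated: 12.431 μJ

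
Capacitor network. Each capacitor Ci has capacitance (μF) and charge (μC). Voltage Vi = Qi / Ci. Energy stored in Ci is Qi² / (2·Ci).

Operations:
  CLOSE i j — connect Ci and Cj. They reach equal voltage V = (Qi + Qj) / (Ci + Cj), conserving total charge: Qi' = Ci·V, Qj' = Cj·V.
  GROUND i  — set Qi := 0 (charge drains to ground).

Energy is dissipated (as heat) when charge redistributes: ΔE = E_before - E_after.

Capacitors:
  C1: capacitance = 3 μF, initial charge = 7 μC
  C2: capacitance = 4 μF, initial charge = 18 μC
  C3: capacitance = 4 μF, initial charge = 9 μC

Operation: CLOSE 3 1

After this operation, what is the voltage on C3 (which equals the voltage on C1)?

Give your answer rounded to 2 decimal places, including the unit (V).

Answer: 2.29 V

Derivation:
Initial: C1(3μF, Q=7μC, V=2.33V), C2(4μF, Q=18μC, V=4.50V), C3(4μF, Q=9μC, V=2.25V)
Op 1: CLOSE 3-1: Q_total=16.00, C_total=7.00, V=2.29; Q3=9.14, Q1=6.86; dissipated=0.006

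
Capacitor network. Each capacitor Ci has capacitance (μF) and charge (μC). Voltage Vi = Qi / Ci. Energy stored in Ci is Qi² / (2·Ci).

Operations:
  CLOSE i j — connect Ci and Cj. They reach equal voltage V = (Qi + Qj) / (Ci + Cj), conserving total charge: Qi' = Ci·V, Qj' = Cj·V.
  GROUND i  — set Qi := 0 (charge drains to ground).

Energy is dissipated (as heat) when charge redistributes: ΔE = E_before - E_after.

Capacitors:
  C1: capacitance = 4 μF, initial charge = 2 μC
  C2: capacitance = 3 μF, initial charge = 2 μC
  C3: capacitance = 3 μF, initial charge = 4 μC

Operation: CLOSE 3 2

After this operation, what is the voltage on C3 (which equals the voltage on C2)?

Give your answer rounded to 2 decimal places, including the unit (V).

Answer: 1.00 V

Derivation:
Initial: C1(4μF, Q=2μC, V=0.50V), C2(3μF, Q=2μC, V=0.67V), C3(3μF, Q=4μC, V=1.33V)
Op 1: CLOSE 3-2: Q_total=6.00, C_total=6.00, V=1.00; Q3=3.00, Q2=3.00; dissipated=0.333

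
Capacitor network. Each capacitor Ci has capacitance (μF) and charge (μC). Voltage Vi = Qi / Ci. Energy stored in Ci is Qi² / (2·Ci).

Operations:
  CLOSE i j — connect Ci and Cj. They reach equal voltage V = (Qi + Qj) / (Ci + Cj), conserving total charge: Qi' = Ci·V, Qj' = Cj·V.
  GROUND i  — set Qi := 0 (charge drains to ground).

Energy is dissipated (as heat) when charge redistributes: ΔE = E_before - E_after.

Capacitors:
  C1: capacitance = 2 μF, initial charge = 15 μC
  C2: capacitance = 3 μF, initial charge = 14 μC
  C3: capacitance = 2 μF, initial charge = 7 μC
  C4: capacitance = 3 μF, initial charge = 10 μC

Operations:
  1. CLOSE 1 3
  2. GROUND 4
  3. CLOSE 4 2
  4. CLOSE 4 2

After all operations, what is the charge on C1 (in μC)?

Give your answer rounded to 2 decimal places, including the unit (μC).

Answer: 11.00 μC

Derivation:
Initial: C1(2μF, Q=15μC, V=7.50V), C2(3μF, Q=14μC, V=4.67V), C3(2μF, Q=7μC, V=3.50V), C4(3μF, Q=10μC, V=3.33V)
Op 1: CLOSE 1-3: Q_total=22.00, C_total=4.00, V=5.50; Q1=11.00, Q3=11.00; dissipated=8.000
Op 2: GROUND 4: Q4=0; energy lost=16.667
Op 3: CLOSE 4-2: Q_total=14.00, C_total=6.00, V=2.33; Q4=7.00, Q2=7.00; dissipated=16.333
Op 4: CLOSE 4-2: Q_total=14.00, C_total=6.00, V=2.33; Q4=7.00, Q2=7.00; dissipated=0.000
Final charges: Q1=11.00, Q2=7.00, Q3=11.00, Q4=7.00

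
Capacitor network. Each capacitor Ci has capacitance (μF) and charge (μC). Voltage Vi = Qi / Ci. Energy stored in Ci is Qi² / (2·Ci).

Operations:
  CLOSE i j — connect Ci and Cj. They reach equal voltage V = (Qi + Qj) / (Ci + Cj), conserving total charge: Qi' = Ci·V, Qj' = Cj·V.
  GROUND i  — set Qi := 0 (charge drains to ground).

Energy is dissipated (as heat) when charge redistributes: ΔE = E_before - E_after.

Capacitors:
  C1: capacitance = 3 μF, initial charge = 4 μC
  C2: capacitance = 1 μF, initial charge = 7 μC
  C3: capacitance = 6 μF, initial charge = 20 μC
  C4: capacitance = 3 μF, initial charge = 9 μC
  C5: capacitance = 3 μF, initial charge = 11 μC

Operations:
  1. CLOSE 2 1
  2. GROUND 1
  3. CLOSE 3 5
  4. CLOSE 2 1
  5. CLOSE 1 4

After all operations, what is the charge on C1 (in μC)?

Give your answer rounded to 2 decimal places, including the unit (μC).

Answer: 5.53 μC

Derivation:
Initial: C1(3μF, Q=4μC, V=1.33V), C2(1μF, Q=7μC, V=7.00V), C3(6μF, Q=20μC, V=3.33V), C4(3μF, Q=9μC, V=3.00V), C5(3μF, Q=11μC, V=3.67V)
Op 1: CLOSE 2-1: Q_total=11.00, C_total=4.00, V=2.75; Q2=2.75, Q1=8.25; dissipated=12.042
Op 2: GROUND 1: Q1=0; energy lost=11.344
Op 3: CLOSE 3-5: Q_total=31.00, C_total=9.00, V=3.44; Q3=20.67, Q5=10.33; dissipated=0.111
Op 4: CLOSE 2-1: Q_total=2.75, C_total=4.00, V=0.69; Q2=0.69, Q1=2.06; dissipated=2.836
Op 5: CLOSE 1-4: Q_total=11.06, C_total=6.00, V=1.84; Q1=5.53, Q4=5.53; dissipated=4.011
Final charges: Q1=5.53, Q2=0.69, Q3=20.67, Q4=5.53, Q5=10.33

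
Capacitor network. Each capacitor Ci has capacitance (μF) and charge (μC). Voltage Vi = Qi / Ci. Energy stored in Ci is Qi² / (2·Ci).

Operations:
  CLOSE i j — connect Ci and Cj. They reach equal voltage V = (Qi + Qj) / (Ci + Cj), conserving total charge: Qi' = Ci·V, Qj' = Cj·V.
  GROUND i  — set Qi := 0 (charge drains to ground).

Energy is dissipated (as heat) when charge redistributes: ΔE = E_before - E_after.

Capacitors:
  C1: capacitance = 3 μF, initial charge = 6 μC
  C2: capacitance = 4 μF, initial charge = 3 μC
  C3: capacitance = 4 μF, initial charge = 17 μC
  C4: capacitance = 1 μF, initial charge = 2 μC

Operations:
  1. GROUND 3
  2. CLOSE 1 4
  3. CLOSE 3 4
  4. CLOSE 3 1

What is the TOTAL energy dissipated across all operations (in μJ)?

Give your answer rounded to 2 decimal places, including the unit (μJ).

Answer: 39.92 μJ

Derivation:
Initial: C1(3μF, Q=6μC, V=2.00V), C2(4μF, Q=3μC, V=0.75V), C3(4μF, Q=17μC, V=4.25V), C4(1μF, Q=2μC, V=2.00V)
Op 1: GROUND 3: Q3=0; energy lost=36.125
Op 2: CLOSE 1-4: Q_total=8.00, C_total=4.00, V=2.00; Q1=6.00, Q4=2.00; dissipated=0.000
Op 3: CLOSE 3-4: Q_total=2.00, C_total=5.00, V=0.40; Q3=1.60, Q4=0.40; dissipated=1.600
Op 4: CLOSE 3-1: Q_total=7.60, C_total=7.00, V=1.09; Q3=4.34, Q1=3.26; dissipated=2.194
Total dissipated: 39.919 μJ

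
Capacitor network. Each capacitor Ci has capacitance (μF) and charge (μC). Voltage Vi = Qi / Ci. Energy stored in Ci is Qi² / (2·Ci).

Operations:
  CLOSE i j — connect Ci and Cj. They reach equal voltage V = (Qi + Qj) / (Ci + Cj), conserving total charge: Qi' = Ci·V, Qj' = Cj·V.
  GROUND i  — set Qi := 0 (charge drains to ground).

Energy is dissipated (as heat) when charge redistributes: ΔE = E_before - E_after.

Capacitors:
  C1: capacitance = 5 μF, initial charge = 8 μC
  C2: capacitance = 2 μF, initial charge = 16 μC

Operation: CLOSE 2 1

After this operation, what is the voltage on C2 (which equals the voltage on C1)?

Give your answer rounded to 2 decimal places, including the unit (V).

Initial: C1(5μF, Q=8μC, V=1.60V), C2(2μF, Q=16μC, V=8.00V)
Op 1: CLOSE 2-1: Q_total=24.00, C_total=7.00, V=3.43; Q2=6.86, Q1=17.14; dissipated=29.257

Answer: 3.43 V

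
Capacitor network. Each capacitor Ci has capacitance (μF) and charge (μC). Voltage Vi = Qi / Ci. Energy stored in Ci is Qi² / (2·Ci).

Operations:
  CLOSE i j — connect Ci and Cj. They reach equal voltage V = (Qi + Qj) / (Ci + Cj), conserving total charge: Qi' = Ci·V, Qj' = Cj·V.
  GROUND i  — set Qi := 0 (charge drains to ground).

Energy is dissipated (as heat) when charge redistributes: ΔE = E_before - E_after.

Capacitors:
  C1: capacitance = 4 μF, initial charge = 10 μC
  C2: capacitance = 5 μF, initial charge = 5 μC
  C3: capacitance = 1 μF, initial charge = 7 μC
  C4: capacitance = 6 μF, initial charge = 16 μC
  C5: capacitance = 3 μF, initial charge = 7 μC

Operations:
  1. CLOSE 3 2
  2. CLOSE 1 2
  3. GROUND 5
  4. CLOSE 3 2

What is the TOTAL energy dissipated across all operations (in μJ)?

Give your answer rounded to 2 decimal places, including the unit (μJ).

Answer: 23.47 μJ

Derivation:
Initial: C1(4μF, Q=10μC, V=2.50V), C2(5μF, Q=5μC, V=1.00V), C3(1μF, Q=7μC, V=7.00V), C4(6μF, Q=16μC, V=2.67V), C5(3μF, Q=7μC, V=2.33V)
Op 1: CLOSE 3-2: Q_total=12.00, C_total=6.00, V=2.00; Q3=2.00, Q2=10.00; dissipated=15.000
Op 2: CLOSE 1-2: Q_total=20.00, C_total=9.00, V=2.22; Q1=8.89, Q2=11.11; dissipated=0.278
Op 3: GROUND 5: Q5=0; energy lost=8.167
Op 4: CLOSE 3-2: Q_total=13.11, C_total=6.00, V=2.19; Q3=2.19, Q2=10.93; dissipated=0.021
Total dissipated: 23.465 μJ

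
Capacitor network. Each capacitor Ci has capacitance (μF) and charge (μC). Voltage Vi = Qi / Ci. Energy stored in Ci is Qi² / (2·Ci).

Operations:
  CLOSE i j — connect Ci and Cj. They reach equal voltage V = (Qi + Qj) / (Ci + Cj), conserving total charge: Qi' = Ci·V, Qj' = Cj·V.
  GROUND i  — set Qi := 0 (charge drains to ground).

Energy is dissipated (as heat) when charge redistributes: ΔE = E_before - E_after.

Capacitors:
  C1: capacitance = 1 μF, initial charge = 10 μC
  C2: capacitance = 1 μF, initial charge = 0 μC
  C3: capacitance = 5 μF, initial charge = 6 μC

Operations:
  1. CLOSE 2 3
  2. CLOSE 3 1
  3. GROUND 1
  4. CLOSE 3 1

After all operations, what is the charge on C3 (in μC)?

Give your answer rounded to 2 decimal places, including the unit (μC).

Initial: C1(1μF, Q=10μC, V=10.00V), C2(1μF, Q=0μC, V=0.00V), C3(5μF, Q=6μC, V=1.20V)
Op 1: CLOSE 2-3: Q_total=6.00, C_total=6.00, V=1.00; Q2=1.00, Q3=5.00; dissipated=0.600
Op 2: CLOSE 3-1: Q_total=15.00, C_total=6.00, V=2.50; Q3=12.50, Q1=2.50; dissipated=33.750
Op 3: GROUND 1: Q1=0; energy lost=3.125
Op 4: CLOSE 3-1: Q_total=12.50, C_total=6.00, V=2.08; Q3=10.42, Q1=2.08; dissipated=2.604
Final charges: Q1=2.08, Q2=1.00, Q3=10.42

Answer: 10.42 μC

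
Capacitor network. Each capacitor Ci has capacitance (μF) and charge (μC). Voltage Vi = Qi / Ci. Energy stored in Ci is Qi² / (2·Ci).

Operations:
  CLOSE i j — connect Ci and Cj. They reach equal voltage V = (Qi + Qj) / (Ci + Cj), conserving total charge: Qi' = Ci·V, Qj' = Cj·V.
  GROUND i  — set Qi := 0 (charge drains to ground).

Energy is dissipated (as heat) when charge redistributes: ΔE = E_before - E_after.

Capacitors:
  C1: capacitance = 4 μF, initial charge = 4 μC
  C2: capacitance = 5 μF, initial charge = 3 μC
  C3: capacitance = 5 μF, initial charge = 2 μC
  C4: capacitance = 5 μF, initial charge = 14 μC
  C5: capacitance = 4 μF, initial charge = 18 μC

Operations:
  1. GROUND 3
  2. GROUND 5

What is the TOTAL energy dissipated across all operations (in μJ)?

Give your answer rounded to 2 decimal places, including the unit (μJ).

Answer: 40.90 μJ

Derivation:
Initial: C1(4μF, Q=4μC, V=1.00V), C2(5μF, Q=3μC, V=0.60V), C3(5μF, Q=2μC, V=0.40V), C4(5μF, Q=14μC, V=2.80V), C5(4μF, Q=18μC, V=4.50V)
Op 1: GROUND 3: Q3=0; energy lost=0.400
Op 2: GROUND 5: Q5=0; energy lost=40.500
Total dissipated: 40.900 μJ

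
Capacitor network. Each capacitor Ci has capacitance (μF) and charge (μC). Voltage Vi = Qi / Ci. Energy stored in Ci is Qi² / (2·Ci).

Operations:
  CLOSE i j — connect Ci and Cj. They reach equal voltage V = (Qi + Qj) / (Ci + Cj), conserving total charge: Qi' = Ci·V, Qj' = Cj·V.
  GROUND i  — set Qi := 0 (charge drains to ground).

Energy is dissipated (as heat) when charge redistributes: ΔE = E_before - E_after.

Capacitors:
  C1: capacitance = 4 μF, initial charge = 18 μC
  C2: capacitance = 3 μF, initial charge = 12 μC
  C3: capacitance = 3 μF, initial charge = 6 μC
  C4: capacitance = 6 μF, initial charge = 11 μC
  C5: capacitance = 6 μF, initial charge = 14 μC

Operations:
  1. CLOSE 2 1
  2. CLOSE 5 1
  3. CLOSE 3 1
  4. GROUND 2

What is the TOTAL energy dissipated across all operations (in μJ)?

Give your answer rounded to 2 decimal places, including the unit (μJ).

Initial: C1(4μF, Q=18μC, V=4.50V), C2(3μF, Q=12μC, V=4.00V), C3(3μF, Q=6μC, V=2.00V), C4(6μF, Q=11μC, V=1.83V), C5(6μF, Q=14μC, V=2.33V)
Op 1: CLOSE 2-1: Q_total=30.00, C_total=7.00, V=4.29; Q2=12.86, Q1=17.14; dissipated=0.214
Op 2: CLOSE 5-1: Q_total=31.14, C_total=10.00, V=3.11; Q5=18.69, Q1=12.46; dissipated=4.574
Op 3: CLOSE 3-1: Q_total=18.46, C_total=7.00, V=2.64; Q3=7.91, Q1=10.55; dissipated=1.064
Op 4: GROUND 2: Q2=0; energy lost=27.551
Total dissipated: 33.404 μJ

Answer: 33.40 μJ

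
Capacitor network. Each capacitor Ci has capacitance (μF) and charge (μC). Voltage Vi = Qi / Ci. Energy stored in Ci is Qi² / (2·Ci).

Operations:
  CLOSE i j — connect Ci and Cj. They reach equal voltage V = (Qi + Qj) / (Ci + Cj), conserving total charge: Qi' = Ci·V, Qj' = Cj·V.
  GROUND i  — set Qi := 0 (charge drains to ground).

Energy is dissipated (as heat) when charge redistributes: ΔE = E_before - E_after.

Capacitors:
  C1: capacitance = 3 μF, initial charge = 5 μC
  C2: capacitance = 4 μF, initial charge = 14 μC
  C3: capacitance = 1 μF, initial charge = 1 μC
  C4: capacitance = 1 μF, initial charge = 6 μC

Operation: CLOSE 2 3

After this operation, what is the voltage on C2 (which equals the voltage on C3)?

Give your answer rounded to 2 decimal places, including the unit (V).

Initial: C1(3μF, Q=5μC, V=1.67V), C2(4μF, Q=14μC, V=3.50V), C3(1μF, Q=1μC, V=1.00V), C4(1μF, Q=6μC, V=6.00V)
Op 1: CLOSE 2-3: Q_total=15.00, C_total=5.00, V=3.00; Q2=12.00, Q3=3.00; dissipated=2.500

Answer: 3.00 V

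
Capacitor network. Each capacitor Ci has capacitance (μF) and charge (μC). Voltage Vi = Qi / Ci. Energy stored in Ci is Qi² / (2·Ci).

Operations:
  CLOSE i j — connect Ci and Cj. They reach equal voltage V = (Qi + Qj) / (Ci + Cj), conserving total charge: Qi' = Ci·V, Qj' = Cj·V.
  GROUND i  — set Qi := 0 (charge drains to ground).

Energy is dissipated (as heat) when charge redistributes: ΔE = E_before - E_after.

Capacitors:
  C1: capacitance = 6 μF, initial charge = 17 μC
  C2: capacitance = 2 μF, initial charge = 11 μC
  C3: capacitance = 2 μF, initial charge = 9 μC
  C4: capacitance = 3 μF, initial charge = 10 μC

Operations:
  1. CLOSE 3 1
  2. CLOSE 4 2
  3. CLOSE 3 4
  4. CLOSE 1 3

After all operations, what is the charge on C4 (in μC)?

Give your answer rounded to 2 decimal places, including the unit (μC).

Initial: C1(6μF, Q=17μC, V=2.83V), C2(2μF, Q=11μC, V=5.50V), C3(2μF, Q=9μC, V=4.50V), C4(3μF, Q=10μC, V=3.33V)
Op 1: CLOSE 3-1: Q_total=26.00, C_total=8.00, V=3.25; Q3=6.50, Q1=19.50; dissipated=2.083
Op 2: CLOSE 4-2: Q_total=21.00, C_total=5.00, V=4.20; Q4=12.60, Q2=8.40; dissipated=2.817
Op 3: CLOSE 3-4: Q_total=19.10, C_total=5.00, V=3.82; Q3=7.64, Q4=11.46; dissipated=0.541
Op 4: CLOSE 1-3: Q_total=27.14, C_total=8.00, V=3.39; Q1=20.36, Q3=6.79; dissipated=0.244
Final charges: Q1=20.36, Q2=8.40, Q3=6.79, Q4=11.46

Answer: 11.46 μC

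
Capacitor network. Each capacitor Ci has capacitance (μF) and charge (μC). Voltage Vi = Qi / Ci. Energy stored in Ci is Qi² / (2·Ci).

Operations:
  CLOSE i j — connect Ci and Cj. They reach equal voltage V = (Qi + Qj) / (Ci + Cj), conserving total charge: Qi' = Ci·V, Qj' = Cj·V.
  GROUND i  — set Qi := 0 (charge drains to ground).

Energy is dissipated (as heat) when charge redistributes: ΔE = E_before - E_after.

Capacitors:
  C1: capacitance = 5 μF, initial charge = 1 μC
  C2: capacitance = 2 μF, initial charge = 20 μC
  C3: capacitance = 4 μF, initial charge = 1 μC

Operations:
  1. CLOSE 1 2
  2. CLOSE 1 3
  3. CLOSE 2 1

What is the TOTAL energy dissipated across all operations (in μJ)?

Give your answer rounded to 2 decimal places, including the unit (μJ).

Answer: 78.07 μJ

Derivation:
Initial: C1(5μF, Q=1μC, V=0.20V), C2(2μF, Q=20μC, V=10.00V), C3(4μF, Q=1μC, V=0.25V)
Op 1: CLOSE 1-2: Q_total=21.00, C_total=7.00, V=3.00; Q1=15.00, Q2=6.00; dissipated=68.600
Op 2: CLOSE 1-3: Q_total=16.00, C_total=9.00, V=1.78; Q1=8.89, Q3=7.11; dissipated=8.403
Op 3: CLOSE 2-1: Q_total=14.89, C_total=7.00, V=2.13; Q2=4.25, Q1=10.63; dissipated=1.067
Total dissipated: 78.070 μJ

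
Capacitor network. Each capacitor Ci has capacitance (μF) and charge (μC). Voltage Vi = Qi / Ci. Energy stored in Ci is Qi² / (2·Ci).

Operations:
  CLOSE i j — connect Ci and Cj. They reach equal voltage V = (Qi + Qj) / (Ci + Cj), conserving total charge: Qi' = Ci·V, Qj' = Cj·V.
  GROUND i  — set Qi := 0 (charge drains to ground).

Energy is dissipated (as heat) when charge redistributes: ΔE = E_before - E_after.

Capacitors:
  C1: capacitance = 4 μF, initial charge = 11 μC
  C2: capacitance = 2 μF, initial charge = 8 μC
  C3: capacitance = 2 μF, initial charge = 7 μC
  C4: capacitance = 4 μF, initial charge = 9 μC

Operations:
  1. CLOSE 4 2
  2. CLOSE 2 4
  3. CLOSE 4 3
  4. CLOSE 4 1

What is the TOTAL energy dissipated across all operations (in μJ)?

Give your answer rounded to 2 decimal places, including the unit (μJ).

Initial: C1(4μF, Q=11μC, V=2.75V), C2(2μF, Q=8μC, V=4.00V), C3(2μF, Q=7μC, V=3.50V), C4(4μF, Q=9μC, V=2.25V)
Op 1: CLOSE 4-2: Q_total=17.00, C_total=6.00, V=2.83; Q4=11.33, Q2=5.67; dissipated=2.042
Op 2: CLOSE 2-4: Q_total=17.00, C_total=6.00, V=2.83; Q2=5.67, Q4=11.33; dissipated=0.000
Op 3: CLOSE 4-3: Q_total=18.33, C_total=6.00, V=3.06; Q4=12.22, Q3=6.11; dissipated=0.296
Op 4: CLOSE 4-1: Q_total=23.22, C_total=8.00, V=2.90; Q4=11.61, Q1=11.61; dissipated=0.093
Total dissipated: 2.431 μJ

Answer: 2.43 μJ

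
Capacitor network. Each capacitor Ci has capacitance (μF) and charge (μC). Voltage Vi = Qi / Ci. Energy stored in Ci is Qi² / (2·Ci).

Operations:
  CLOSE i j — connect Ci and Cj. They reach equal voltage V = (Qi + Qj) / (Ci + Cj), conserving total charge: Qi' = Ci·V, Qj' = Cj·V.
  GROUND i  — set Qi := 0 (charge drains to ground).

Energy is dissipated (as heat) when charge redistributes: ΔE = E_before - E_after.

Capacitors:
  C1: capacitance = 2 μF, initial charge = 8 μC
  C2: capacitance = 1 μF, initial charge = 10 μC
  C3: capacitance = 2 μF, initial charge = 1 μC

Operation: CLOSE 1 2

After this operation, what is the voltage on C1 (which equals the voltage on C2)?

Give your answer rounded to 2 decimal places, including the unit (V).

Answer: 6.00 V

Derivation:
Initial: C1(2μF, Q=8μC, V=4.00V), C2(1μF, Q=10μC, V=10.00V), C3(2μF, Q=1μC, V=0.50V)
Op 1: CLOSE 1-2: Q_total=18.00, C_total=3.00, V=6.00; Q1=12.00, Q2=6.00; dissipated=12.000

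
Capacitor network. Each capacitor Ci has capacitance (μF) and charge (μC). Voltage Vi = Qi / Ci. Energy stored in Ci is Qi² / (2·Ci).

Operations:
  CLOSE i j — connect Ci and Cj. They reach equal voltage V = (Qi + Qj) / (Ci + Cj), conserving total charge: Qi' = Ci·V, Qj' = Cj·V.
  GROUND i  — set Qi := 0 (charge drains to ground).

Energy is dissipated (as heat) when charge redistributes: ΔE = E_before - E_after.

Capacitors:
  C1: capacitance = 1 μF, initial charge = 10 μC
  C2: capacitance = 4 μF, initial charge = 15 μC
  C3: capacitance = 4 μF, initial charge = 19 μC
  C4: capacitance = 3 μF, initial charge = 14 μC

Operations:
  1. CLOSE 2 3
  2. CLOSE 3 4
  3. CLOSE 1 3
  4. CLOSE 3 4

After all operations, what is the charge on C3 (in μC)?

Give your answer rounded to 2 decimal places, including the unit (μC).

Initial: C1(1μF, Q=10μC, V=10.00V), C2(4μF, Q=15μC, V=3.75V), C3(4μF, Q=19μC, V=4.75V), C4(3μF, Q=14μC, V=4.67V)
Op 1: CLOSE 2-3: Q_total=34.00, C_total=8.00, V=4.25; Q2=17.00, Q3=17.00; dissipated=1.000
Op 2: CLOSE 3-4: Q_total=31.00, C_total=7.00, V=4.43; Q3=17.71, Q4=13.29; dissipated=0.149
Op 3: CLOSE 1-3: Q_total=27.71, C_total=5.00, V=5.54; Q1=5.54, Q3=22.17; dissipated=12.416
Op 4: CLOSE 3-4: Q_total=35.46, C_total=7.00, V=5.07; Q3=20.26, Q4=15.20; dissipated=1.064
Final charges: Q1=5.54, Q2=17.00, Q3=20.26, Q4=15.20

Answer: 20.26 μC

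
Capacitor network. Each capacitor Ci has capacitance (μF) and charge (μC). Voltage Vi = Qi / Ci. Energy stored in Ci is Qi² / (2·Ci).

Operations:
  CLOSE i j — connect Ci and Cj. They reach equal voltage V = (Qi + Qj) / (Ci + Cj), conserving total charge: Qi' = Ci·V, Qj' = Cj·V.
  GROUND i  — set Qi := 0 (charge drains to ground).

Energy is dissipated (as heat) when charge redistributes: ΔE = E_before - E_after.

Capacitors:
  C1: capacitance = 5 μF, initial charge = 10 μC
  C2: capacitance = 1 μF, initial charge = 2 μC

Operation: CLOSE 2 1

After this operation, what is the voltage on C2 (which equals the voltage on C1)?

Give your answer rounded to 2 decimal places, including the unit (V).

Answer: 2.00 V

Derivation:
Initial: C1(5μF, Q=10μC, V=2.00V), C2(1μF, Q=2μC, V=2.00V)
Op 1: CLOSE 2-1: Q_total=12.00, C_total=6.00, V=2.00; Q2=2.00, Q1=10.00; dissipated=0.000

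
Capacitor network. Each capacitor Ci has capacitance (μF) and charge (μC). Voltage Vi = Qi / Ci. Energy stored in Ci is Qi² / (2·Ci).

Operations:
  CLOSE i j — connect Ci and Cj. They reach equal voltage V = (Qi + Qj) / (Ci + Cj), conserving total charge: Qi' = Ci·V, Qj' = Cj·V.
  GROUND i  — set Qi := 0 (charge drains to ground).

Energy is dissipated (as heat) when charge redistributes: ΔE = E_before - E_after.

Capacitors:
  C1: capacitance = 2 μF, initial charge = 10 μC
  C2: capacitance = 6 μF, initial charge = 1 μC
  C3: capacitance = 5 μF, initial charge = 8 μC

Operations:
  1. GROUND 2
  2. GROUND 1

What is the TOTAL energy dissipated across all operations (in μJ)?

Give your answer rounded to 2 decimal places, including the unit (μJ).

Answer: 25.08 μJ

Derivation:
Initial: C1(2μF, Q=10μC, V=5.00V), C2(6μF, Q=1μC, V=0.17V), C3(5μF, Q=8μC, V=1.60V)
Op 1: GROUND 2: Q2=0; energy lost=0.083
Op 2: GROUND 1: Q1=0; energy lost=25.000
Total dissipated: 25.083 μJ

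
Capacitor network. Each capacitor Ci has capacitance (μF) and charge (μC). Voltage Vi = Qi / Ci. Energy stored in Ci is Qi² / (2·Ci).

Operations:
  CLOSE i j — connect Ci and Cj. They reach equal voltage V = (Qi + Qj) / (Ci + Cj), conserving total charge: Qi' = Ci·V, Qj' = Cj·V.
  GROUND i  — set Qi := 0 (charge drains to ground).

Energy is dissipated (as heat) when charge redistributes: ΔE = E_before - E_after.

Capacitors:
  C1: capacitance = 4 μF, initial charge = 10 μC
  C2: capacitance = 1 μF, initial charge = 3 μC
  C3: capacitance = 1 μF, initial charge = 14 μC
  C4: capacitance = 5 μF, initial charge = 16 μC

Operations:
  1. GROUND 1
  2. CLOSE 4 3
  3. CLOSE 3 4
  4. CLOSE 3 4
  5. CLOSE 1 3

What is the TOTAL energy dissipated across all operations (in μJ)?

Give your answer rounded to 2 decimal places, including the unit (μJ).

Initial: C1(4μF, Q=10μC, V=2.50V), C2(1μF, Q=3μC, V=3.00V), C3(1μF, Q=14μC, V=14.00V), C4(5μF, Q=16μC, V=3.20V)
Op 1: GROUND 1: Q1=0; energy lost=12.500
Op 2: CLOSE 4-3: Q_total=30.00, C_total=6.00, V=5.00; Q4=25.00, Q3=5.00; dissipated=48.600
Op 3: CLOSE 3-4: Q_total=30.00, C_total=6.00, V=5.00; Q3=5.00, Q4=25.00; dissipated=0.000
Op 4: CLOSE 3-4: Q_total=30.00, C_total=6.00, V=5.00; Q3=5.00, Q4=25.00; dissipated=0.000
Op 5: CLOSE 1-3: Q_total=5.00, C_total=5.00, V=1.00; Q1=4.00, Q3=1.00; dissipated=10.000
Total dissipated: 71.100 μJ

Answer: 71.10 μJ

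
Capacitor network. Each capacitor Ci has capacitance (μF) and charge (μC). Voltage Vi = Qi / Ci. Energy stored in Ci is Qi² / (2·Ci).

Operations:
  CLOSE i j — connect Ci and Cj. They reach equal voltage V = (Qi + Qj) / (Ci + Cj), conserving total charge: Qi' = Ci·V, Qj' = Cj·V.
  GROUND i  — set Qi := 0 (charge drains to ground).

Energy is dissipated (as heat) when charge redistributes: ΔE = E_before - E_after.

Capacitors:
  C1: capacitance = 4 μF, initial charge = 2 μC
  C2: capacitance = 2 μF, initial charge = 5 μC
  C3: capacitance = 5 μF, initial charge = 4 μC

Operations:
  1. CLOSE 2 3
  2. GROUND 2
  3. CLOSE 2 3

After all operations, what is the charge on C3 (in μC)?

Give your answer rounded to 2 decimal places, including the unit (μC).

Answer: 4.59 μC

Derivation:
Initial: C1(4μF, Q=2μC, V=0.50V), C2(2μF, Q=5μC, V=2.50V), C3(5μF, Q=4μC, V=0.80V)
Op 1: CLOSE 2-3: Q_total=9.00, C_total=7.00, V=1.29; Q2=2.57, Q3=6.43; dissipated=2.064
Op 2: GROUND 2: Q2=0; energy lost=1.653
Op 3: CLOSE 2-3: Q_total=6.43, C_total=7.00, V=0.92; Q2=1.84, Q3=4.59; dissipated=1.181
Final charges: Q1=2.00, Q2=1.84, Q3=4.59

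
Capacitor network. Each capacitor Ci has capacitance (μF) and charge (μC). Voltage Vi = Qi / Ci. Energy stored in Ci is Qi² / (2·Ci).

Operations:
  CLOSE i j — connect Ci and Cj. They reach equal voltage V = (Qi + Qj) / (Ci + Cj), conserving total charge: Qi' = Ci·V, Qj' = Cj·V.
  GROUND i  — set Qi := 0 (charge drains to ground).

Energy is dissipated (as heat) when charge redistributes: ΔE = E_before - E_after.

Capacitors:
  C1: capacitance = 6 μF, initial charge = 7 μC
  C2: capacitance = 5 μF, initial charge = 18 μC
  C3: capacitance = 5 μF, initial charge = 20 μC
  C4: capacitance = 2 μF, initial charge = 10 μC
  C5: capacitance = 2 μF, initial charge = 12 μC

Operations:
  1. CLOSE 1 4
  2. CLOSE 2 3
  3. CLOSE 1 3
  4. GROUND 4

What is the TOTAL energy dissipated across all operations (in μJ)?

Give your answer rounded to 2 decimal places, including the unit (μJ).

Initial: C1(6μF, Q=7μC, V=1.17V), C2(5μF, Q=18μC, V=3.60V), C3(5μF, Q=20μC, V=4.00V), C4(2μF, Q=10μC, V=5.00V), C5(2μF, Q=12μC, V=6.00V)
Op 1: CLOSE 1-4: Q_total=17.00, C_total=8.00, V=2.12; Q1=12.75, Q4=4.25; dissipated=11.021
Op 2: CLOSE 2-3: Q_total=38.00, C_total=10.00, V=3.80; Q2=19.00, Q3=19.00; dissipated=0.200
Op 3: CLOSE 1-3: Q_total=31.75, C_total=11.00, V=2.89; Q1=17.32, Q3=14.43; dissipated=3.826
Op 4: GROUND 4: Q4=0; energy lost=4.516
Total dissipated: 19.562 μJ

Answer: 19.56 μJ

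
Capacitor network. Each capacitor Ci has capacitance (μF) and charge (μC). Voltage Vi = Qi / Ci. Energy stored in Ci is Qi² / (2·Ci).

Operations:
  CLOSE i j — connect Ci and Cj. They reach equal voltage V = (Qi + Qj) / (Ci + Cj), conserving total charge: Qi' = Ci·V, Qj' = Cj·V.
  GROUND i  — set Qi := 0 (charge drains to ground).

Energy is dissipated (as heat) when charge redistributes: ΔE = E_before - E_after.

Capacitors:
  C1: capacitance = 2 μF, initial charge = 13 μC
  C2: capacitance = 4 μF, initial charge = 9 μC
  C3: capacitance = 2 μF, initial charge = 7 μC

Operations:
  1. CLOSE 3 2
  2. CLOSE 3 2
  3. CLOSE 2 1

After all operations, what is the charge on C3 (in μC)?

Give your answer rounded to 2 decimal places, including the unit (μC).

Initial: C1(2μF, Q=13μC, V=6.50V), C2(4μF, Q=9μC, V=2.25V), C3(2μF, Q=7μC, V=3.50V)
Op 1: CLOSE 3-2: Q_total=16.00, C_total=6.00, V=2.67; Q3=5.33, Q2=10.67; dissipated=1.042
Op 2: CLOSE 3-2: Q_total=16.00, C_total=6.00, V=2.67; Q3=5.33, Q2=10.67; dissipated=0.000
Op 3: CLOSE 2-1: Q_total=23.67, C_total=6.00, V=3.94; Q2=15.78, Q1=7.89; dissipated=9.796
Final charges: Q1=7.89, Q2=15.78, Q3=5.33

Answer: 5.33 μC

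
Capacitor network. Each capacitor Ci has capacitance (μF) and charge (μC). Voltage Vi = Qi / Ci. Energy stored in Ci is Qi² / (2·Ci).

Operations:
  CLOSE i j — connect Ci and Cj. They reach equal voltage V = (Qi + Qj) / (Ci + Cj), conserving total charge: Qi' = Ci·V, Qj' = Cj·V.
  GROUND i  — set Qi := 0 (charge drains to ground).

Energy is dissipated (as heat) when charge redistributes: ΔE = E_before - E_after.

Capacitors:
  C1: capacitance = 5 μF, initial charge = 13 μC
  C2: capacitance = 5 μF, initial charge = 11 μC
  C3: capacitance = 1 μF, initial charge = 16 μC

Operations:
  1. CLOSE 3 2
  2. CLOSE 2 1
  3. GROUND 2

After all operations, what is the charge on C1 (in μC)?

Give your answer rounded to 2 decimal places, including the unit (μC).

Answer: 17.75 μC

Derivation:
Initial: C1(5μF, Q=13μC, V=2.60V), C2(5μF, Q=11μC, V=2.20V), C3(1μF, Q=16μC, V=16.00V)
Op 1: CLOSE 3-2: Q_total=27.00, C_total=6.00, V=4.50; Q3=4.50, Q2=22.50; dissipated=79.350
Op 2: CLOSE 2-1: Q_total=35.50, C_total=10.00, V=3.55; Q2=17.75, Q1=17.75; dissipated=4.513
Op 3: GROUND 2: Q2=0; energy lost=31.506
Final charges: Q1=17.75, Q2=0.00, Q3=4.50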